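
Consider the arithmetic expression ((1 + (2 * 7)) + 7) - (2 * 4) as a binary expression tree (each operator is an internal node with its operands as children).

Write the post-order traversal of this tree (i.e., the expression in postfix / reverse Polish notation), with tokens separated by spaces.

1 2 7 * + 7 + 2 4 * -

Post-order on an expression tree gives postfix notation: for each operator, emit left operand, right operand, then the operator.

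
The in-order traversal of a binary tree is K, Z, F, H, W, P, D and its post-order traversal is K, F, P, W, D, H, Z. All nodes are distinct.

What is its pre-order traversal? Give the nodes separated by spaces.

The last element of post-order is the root; it splits in-order into left and right subtrees.
Root Z: left subtree has 1 node {K}, right has 5 {F, H, W, P, D}.
  Root H: left subtree has 1 node {F}, right has 3 {W, P, D}.
    Root D: left subtree has 2 nodes {W, P}, right has 0 { }.
      Root W: left subtree has 0 nodes { }, right has 1 {P}.

Z K H F D W P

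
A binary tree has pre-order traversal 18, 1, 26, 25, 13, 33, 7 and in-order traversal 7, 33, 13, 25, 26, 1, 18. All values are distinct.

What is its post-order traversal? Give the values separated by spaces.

The first element of pre-order is the root; it splits in-order into left and right subtrees.
Root 18: left subtree has 6 nodes {7, 33, 13, 25, 26, 1}, right has 0 { }.
  Root 1: left subtree has 5 nodes {7, 33, 13, 25, 26}, right has 0 { }.
    Root 26: left subtree has 4 nodes {7, 33, 13, 25}, right has 0 { }.
      Root 25: left subtree has 3 nodes {7, 33, 13}, right has 0 { }.
        Root 13: left subtree has 2 nodes {7, 33}, right has 0 { }.
          Root 33: left subtree has 1 node {7}, right has 0 { }.

7 33 13 25 26 1 18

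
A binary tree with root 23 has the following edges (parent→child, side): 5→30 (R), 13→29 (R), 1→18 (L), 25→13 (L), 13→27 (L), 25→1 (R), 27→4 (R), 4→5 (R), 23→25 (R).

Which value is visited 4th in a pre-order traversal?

Pre-order visits the node, then its left subtree, then its right subtree.
Visit 23.
At 23: no left child.
At 23: go right to 25.
  Visit 25.
  At 25: go left to 13.
    Visit 13.
    At 13: go left to 27.
      Visit 27.
      At 27: no left child.
      At 27: go right to 4.
        Visit 4.
        At 4: no left child.
        At 4: go right to 5.
          Visit 5.
          At 5: no left child.
          At 5: go right to 30.
            30 is a leaf — visit 30.
    At 13: go right to 29.
      29 is a leaf — visit 29.
  At 25: go right to 1.
    Visit 1.
    At 1: go left to 18.
      18 is a leaf — visit 18.
    At 1: no right child.
Full pre-order sequence: 23, 25, 13, 27, 4, 5, 30, 29, 1, 18.

27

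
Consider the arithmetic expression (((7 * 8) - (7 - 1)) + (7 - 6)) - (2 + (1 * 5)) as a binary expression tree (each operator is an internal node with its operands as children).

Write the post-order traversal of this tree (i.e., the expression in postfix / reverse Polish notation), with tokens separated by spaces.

Post-order on an expression tree gives postfix notation: for each operator, emit left operand, right operand, then the operator.

7 8 * 7 1 - - 7 6 - + 2 1 5 * + -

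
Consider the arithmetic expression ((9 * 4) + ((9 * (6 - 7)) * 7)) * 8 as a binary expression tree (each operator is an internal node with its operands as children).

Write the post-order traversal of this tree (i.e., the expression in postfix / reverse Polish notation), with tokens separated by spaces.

Post-order on an expression tree gives postfix notation: for each operator, emit left operand, right operand, then the operator.

9 4 * 9 6 7 - * 7 * + 8 *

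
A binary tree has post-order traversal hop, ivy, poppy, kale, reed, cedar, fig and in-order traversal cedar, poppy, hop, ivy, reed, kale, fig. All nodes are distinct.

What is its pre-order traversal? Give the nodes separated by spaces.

The last element of post-order is the root; it splits in-order into left and right subtrees.
Root fig: left subtree has 6 nodes {cedar, poppy, hop, ivy, reed, kale}, right has 0 { }.
  Root cedar: left subtree has 0 nodes { }, right has 5 {poppy, hop, ivy, reed, kale}.
    Root reed: left subtree has 3 nodes {poppy, hop, ivy}, right has 1 {kale}.
      Root poppy: left subtree has 0 nodes { }, right has 2 {hop, ivy}.
        Root ivy: left subtree has 1 node {hop}, right has 0 { }.

fig cedar reed poppy ivy hop kale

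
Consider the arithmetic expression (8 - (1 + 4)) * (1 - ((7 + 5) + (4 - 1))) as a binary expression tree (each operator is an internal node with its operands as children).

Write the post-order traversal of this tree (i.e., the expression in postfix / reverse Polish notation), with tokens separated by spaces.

Post-order on an expression tree gives postfix notation: for each operator, emit left operand, right operand, then the operator.

8 1 4 + - 1 7 5 + 4 1 - + - *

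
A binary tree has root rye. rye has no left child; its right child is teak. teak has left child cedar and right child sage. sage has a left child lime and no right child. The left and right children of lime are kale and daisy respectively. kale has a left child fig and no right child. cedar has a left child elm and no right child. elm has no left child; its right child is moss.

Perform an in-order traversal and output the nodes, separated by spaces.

In-order visits the left subtree, then the node, then the right subtree.
At rye: no left child.
Visit rye.
At rye: go right to teak.
  At teak: go left to cedar.
    At cedar: go left to elm.
      At elm: no left child.
      Visit elm.
      At elm: go right to moss.
        moss is a leaf — visit moss.
    Visit cedar.
    At cedar: no right child.
  Visit teak.
  At teak: go right to sage.
    At sage: go left to lime.
      At lime: go left to kale.
        At kale: go left to fig.
          fig is a leaf — visit fig.
        Visit kale.
        At kale: no right child.
      Visit lime.
      At lime: go right to daisy.
        daisy is a leaf — visit daisy.
    Visit sage.
    At sage: no right child.

rye elm moss cedar teak fig kale lime daisy sage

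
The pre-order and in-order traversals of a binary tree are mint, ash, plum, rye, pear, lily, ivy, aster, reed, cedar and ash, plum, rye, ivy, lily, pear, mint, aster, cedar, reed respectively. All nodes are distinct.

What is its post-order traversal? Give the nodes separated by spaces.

The first element of pre-order is the root; it splits in-order into left and right subtrees.
Root mint: left subtree has 6 nodes {ash, plum, rye, ivy, lily, pear}, right has 3 {aster, cedar, reed}.
  Root ash: left subtree has 0 nodes { }, right has 5 {plum, rye, ivy, lily, pear}.
    Root plum: left subtree has 0 nodes { }, right has 4 {rye, ivy, lily, pear}.
      Root rye: left subtree has 0 nodes { }, right has 3 {ivy, lily, pear}.
        Root pear: left subtree has 2 nodes {ivy, lily}, right has 0 { }.
          Root lily: left subtree has 1 node {ivy}, right has 0 { }.
  Root aster: left subtree has 0 nodes { }, right has 2 {cedar, reed}.
    Root reed: left subtree has 1 node {cedar}, right has 0 { }.

ivy lily pear rye plum ash cedar reed aster mint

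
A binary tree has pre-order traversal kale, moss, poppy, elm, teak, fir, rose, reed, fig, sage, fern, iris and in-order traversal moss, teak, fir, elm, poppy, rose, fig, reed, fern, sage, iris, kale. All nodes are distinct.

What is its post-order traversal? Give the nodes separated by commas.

fir, teak, elm, fig, fern, iris, sage, reed, rose, poppy, moss, kale

The first element of pre-order is the root; it splits in-order into left and right subtrees.
Root kale: left subtree has 11 nodes {moss, teak, fir, elm, poppy, rose, fig, reed, fern, sage, iris}, right has 0 { }.
  Root moss: left subtree has 0 nodes { }, right has 10 {teak, fir, elm, poppy, rose, fig, reed, fern, sage, iris}.
    Root poppy: left subtree has 3 nodes {teak, fir, elm}, right has 6 {rose, fig, reed, fern, sage, iris}.
      Root elm: left subtree has 2 nodes {teak, fir}, right has 0 { }.
        Root teak: left subtree has 0 nodes { }, right has 1 {fir}.
      Root rose: left subtree has 0 nodes { }, right has 5 {fig, reed, fern, sage, iris}.
        Root reed: left subtree has 1 node {fig}, right has 3 {fern, sage, iris}.
          Root sage: left subtree has 1 node {fern}, right has 1 {iris}.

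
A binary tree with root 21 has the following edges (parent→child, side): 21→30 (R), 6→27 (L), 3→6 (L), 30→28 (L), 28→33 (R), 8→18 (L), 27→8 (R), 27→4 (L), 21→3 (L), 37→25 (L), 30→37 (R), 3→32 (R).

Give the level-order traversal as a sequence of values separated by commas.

Level-order visits nodes level by level from the root, left to right within each level.
Level 0: 21
Level 1: 3, 30
Level 2: 6, 32, 28, 37
Level 3: 27, 33, 25
Level 4: 4, 8
Level 5: 18

21, 3, 30, 6, 32, 28, 37, 27, 33, 25, 4, 8, 18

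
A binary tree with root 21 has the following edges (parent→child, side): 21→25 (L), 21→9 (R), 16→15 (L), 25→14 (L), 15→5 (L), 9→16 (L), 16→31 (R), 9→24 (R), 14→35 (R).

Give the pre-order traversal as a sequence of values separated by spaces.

21 25 14 35 9 16 15 5 31 24

Pre-order visits the node, then its left subtree, then its right subtree.
Visit 21.
At 21: go left to 25.
  Visit 25.
  At 25: go left to 14.
    Visit 14.
    At 14: no left child.
    At 14: go right to 35.
      35 is a leaf — visit 35.
  At 25: no right child.
At 21: go right to 9.
  Visit 9.
  At 9: go left to 16.
    Visit 16.
    At 16: go left to 15.
      Visit 15.
      At 15: go left to 5.
        5 is a leaf — visit 5.
      At 15: no right child.
    At 16: go right to 31.
      31 is a leaf — visit 31.
  At 9: go right to 24.
    24 is a leaf — visit 24.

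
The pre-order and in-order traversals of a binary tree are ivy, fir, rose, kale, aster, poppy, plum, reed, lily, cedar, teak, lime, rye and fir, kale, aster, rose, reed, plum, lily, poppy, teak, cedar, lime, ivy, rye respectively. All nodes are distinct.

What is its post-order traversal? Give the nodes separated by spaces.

aster kale reed lily plum teak lime cedar poppy rose fir rye ivy

The first element of pre-order is the root; it splits in-order into left and right subtrees.
Root ivy: left subtree has 11 nodes {fir, kale, aster, rose, reed, plum, lily, poppy, teak, cedar, lime}, right has 1 {rye}.
  Root fir: left subtree has 0 nodes { }, right has 10 {kale, aster, rose, reed, plum, lily, poppy, teak, cedar, lime}.
    Root rose: left subtree has 2 nodes {kale, aster}, right has 7 {reed, plum, lily, poppy, teak, cedar, lime}.
      Root kale: left subtree has 0 nodes { }, right has 1 {aster}.
      Root poppy: left subtree has 3 nodes {reed, plum, lily}, right has 3 {teak, cedar, lime}.
        Root plum: left subtree has 1 node {reed}, right has 1 {lily}.
        Root cedar: left subtree has 1 node {teak}, right has 1 {lime}.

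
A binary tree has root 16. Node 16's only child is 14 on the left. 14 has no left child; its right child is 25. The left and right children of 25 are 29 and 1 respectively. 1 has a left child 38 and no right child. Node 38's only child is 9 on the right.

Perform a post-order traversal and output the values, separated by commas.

29, 9, 38, 1, 25, 14, 16

Post-order visits the left subtree, then the right subtree, then the node.
At 16: go left to 14.
  At 14: no left child.
  At 14: go right to 25.
    At 25: go left to 29.
      29 is a leaf — visit 29.
    At 25: go right to 1.
      At 1: go left to 38.
        At 38: no left child.
        At 38: go right to 9.
          9 is a leaf — visit 9.
        Visit 38.
      At 1: no right child.
      Visit 1.
    Visit 25.
  Visit 14.
At 16: no right child.
Visit 16.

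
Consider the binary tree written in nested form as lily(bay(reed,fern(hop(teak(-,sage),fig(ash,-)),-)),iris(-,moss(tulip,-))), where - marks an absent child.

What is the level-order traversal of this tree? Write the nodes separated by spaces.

Level-order visits nodes level by level from the root, left to right within each level.
Level 0: lily
Level 1: bay, iris
Level 2: reed, fern, moss
Level 3: hop, tulip
Level 4: teak, fig
Level 5: sage, ash

lily bay iris reed fern moss hop tulip teak fig sage ash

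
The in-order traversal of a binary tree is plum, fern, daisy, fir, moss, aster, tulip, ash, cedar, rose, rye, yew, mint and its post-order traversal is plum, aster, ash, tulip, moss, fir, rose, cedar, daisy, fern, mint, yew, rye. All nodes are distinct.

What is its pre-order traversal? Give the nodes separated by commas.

rye, fern, plum, daisy, cedar, fir, moss, tulip, aster, ash, rose, yew, mint

The last element of post-order is the root; it splits in-order into left and right subtrees.
Root rye: left subtree has 10 nodes {plum, fern, daisy, fir, moss, aster, tulip, ash, cedar, rose}, right has 2 {yew, mint}.
  Root fern: left subtree has 1 node {plum}, right has 8 {daisy, fir, moss, aster, tulip, ash, cedar, rose}.
    Root daisy: left subtree has 0 nodes { }, right has 7 {fir, moss, aster, tulip, ash, cedar, rose}.
      Root cedar: left subtree has 5 nodes {fir, moss, aster, tulip, ash}, right has 1 {rose}.
        Root fir: left subtree has 0 nodes { }, right has 4 {moss, aster, tulip, ash}.
          Root moss: left subtree has 0 nodes { }, right has 3 {aster, tulip, ash}.
            Root tulip: left subtree has 1 node {aster}, right has 1 {ash}.
  Root yew: left subtree has 0 nodes { }, right has 1 {mint}.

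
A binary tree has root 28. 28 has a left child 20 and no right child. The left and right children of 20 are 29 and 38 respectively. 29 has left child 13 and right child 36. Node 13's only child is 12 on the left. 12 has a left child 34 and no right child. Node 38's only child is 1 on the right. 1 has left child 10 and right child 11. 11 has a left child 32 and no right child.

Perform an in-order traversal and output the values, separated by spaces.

In-order visits the left subtree, then the node, then the right subtree.
At 28: go left to 20.
  At 20: go left to 29.
    At 29: go left to 13.
      At 13: go left to 12.
        At 12: go left to 34.
          34 is a leaf — visit 34.
        Visit 12.
        At 12: no right child.
      Visit 13.
      At 13: no right child.
    Visit 29.
    At 29: go right to 36.
      36 is a leaf — visit 36.
  Visit 20.
  At 20: go right to 38.
    At 38: no left child.
    Visit 38.
    At 38: go right to 1.
      At 1: go left to 10.
        10 is a leaf — visit 10.
      Visit 1.
      At 1: go right to 11.
        At 11: go left to 32.
          32 is a leaf — visit 32.
        Visit 11.
        At 11: no right child.
Visit 28.
At 28: no right child.

34 12 13 29 36 20 38 10 1 32 11 28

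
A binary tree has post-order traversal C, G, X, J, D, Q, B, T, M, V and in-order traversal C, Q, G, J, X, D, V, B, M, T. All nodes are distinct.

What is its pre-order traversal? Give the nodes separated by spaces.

V Q C D J G X M B T

The last element of post-order is the root; it splits in-order into left and right subtrees.
Root V: left subtree has 6 nodes {C, Q, G, J, X, D}, right has 3 {B, M, T}.
  Root Q: left subtree has 1 node {C}, right has 4 {G, J, X, D}.
    Root D: left subtree has 3 nodes {G, J, X}, right has 0 { }.
      Root J: left subtree has 1 node {G}, right has 1 {X}.
  Root M: left subtree has 1 node {B}, right has 1 {T}.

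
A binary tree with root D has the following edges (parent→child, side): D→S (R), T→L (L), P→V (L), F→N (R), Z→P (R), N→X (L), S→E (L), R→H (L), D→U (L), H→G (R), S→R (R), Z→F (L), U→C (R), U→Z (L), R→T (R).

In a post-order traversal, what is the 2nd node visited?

Post-order visits the left subtree, then the right subtree, then the node.
At D: go left to U.
  At U: go left to Z.
    At Z: go left to F.
      At F: no left child.
      At F: go right to N.
        At N: go left to X.
          X is a leaf — visit X.
        At N: no right child.
        Visit N.
      Visit F.
    At Z: go right to P.
      At P: go left to V.
        V is a leaf — visit V.
      At P: no right child.
      Visit P.
    Visit Z.
  At U: go right to C.
    C is a leaf — visit C.
  Visit U.
At D: go right to S.
  At S: go left to E.
    E is a leaf — visit E.
  At S: go right to R.
    At R: go left to H.
      At H: no left child.
      At H: go right to G.
        G is a leaf — visit G.
      Visit H.
    At R: go right to T.
      At T: go left to L.
        L is a leaf — visit L.
      At T: no right child.
      Visit T.
    Visit R.
  Visit S.
Visit D.
Full post-order sequence: X, N, F, V, P, Z, C, U, E, G, H, L, T, R, S, D.

N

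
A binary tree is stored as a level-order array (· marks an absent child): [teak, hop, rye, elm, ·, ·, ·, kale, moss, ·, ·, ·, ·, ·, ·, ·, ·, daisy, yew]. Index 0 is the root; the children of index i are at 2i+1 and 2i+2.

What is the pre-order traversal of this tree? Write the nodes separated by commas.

teak, hop, elm, kale, moss, daisy, yew, rye

Pre-order visits the node, then its left subtree, then its right subtree.
Visit teak.
At teak: go left to hop.
  Visit hop.
  At hop: go left to elm.
    Visit elm.
    At elm: go left to kale.
      kale is a leaf — visit kale.
    At elm: go right to moss.
      Visit moss.
      At moss: go left to daisy.
        daisy is a leaf — visit daisy.
      At moss: go right to yew.
        yew is a leaf — visit yew.
  At hop: no right child.
At teak: go right to rye.
  rye is a leaf — visit rye.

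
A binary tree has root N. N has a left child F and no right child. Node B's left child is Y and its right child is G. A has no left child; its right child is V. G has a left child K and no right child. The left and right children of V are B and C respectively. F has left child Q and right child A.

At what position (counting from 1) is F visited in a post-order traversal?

Post-order visits the left subtree, then the right subtree, then the node.
At N: go left to F.
  At F: go left to Q.
    Q is a leaf — visit Q.
  At F: go right to A.
    At A: no left child.
    At A: go right to V.
      At V: go left to B.
        At B: go left to Y.
          Y is a leaf — visit Y.
        At B: go right to G.
          At G: go left to K.
            K is a leaf — visit K.
          At G: no right child.
          Visit G.
        Visit B.
      At V: go right to C.
        C is a leaf — visit C.
      Visit V.
    Visit A.
  Visit F.
At N: no right child.
Visit N.
Full post-order sequence: Q, Y, K, G, B, C, V, A, F, N.

9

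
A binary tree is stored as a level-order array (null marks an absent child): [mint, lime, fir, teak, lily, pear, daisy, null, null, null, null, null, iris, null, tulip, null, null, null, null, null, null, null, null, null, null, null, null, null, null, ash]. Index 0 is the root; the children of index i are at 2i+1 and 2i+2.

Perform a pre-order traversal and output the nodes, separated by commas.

mint, lime, teak, lily, fir, pear, iris, daisy, tulip, ash

Pre-order visits the node, then its left subtree, then its right subtree.
Visit mint.
At mint: go left to lime.
  Visit lime.
  At lime: go left to teak.
    teak is a leaf — visit teak.
  At lime: go right to lily.
    lily is a leaf — visit lily.
At mint: go right to fir.
  Visit fir.
  At fir: go left to pear.
    Visit pear.
    At pear: no left child.
    At pear: go right to iris.
      iris is a leaf — visit iris.
  At fir: go right to daisy.
    Visit daisy.
    At daisy: no left child.
    At daisy: go right to tulip.
      Visit tulip.
      At tulip: go left to ash.
        ash is a leaf — visit ash.
      At tulip: no right child.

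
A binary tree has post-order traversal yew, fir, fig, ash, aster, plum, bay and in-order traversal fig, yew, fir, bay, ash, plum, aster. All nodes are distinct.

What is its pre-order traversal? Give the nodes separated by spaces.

The last element of post-order is the root; it splits in-order into left and right subtrees.
Root bay: left subtree has 3 nodes {fig, yew, fir}, right has 3 {ash, plum, aster}.
  Root fig: left subtree has 0 nodes { }, right has 2 {yew, fir}.
    Root fir: left subtree has 1 node {yew}, right has 0 { }.
  Root plum: left subtree has 1 node {ash}, right has 1 {aster}.

bay fig fir yew plum ash aster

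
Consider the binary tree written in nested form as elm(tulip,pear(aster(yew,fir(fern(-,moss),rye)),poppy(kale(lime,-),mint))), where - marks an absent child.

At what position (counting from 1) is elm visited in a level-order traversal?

Level-order visits nodes level by level from the root, left to right within each level.
Level 0: elm
Level 1: tulip, pear
Level 2: aster, poppy
Level 3: yew, fir, kale, mint
Level 4: fern, rye, lime
Level 5: moss
Full level-order sequence: elm, tulip, pear, aster, poppy, yew, fir, kale, mint, fern, rye, lime, moss.

1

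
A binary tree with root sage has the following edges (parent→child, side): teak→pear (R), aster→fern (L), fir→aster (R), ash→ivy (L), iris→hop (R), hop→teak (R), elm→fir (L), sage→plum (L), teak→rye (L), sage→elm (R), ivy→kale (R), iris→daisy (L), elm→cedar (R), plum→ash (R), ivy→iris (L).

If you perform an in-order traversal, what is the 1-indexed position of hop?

4

In-order visits the left subtree, then the node, then the right subtree.
At sage: go left to plum.
  At plum: no left child.
  Visit plum.
  At plum: go right to ash.
    At ash: go left to ivy.
      At ivy: go left to iris.
        At iris: go left to daisy.
          daisy is a leaf — visit daisy.
        Visit iris.
        At iris: go right to hop.
          At hop: no left child.
          Visit hop.
          At hop: go right to teak.
            At teak: go left to rye.
              rye is a leaf — visit rye.
            Visit teak.
            At teak: go right to pear.
              pear is a leaf — visit pear.
      Visit ivy.
      At ivy: go right to kale.
        kale is a leaf — visit kale.
    Visit ash.
    At ash: no right child.
Visit sage.
At sage: go right to elm.
  At elm: go left to fir.
    At fir: no left child.
    Visit fir.
    At fir: go right to aster.
      At aster: go left to fern.
        fern is a leaf — visit fern.
      Visit aster.
      At aster: no right child.
  Visit elm.
  At elm: go right to cedar.
    cedar is a leaf — visit cedar.
Full in-order sequence: plum, daisy, iris, hop, rye, teak, pear, ivy, kale, ash, sage, fir, fern, aster, elm, cedar.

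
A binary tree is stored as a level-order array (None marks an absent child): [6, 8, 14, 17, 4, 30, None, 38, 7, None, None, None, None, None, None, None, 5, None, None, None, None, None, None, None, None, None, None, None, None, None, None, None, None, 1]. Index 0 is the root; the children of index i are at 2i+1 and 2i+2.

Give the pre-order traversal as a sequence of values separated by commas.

Pre-order visits the node, then its left subtree, then its right subtree.
Visit 6.
At 6: go left to 8.
  Visit 8.
  At 8: go left to 17.
    Visit 17.
    At 17: go left to 38.
      Visit 38.
      At 38: no left child.
      At 38: go right to 5.
        Visit 5.
        At 5: go left to 1.
          1 is a leaf — visit 1.
        At 5: no right child.
    At 17: go right to 7.
      7 is a leaf — visit 7.
  At 8: go right to 4.
    4 is a leaf — visit 4.
At 6: go right to 14.
  Visit 14.
  At 14: go left to 30.
    30 is a leaf — visit 30.
  At 14: no right child.

6, 8, 17, 38, 5, 1, 7, 4, 14, 30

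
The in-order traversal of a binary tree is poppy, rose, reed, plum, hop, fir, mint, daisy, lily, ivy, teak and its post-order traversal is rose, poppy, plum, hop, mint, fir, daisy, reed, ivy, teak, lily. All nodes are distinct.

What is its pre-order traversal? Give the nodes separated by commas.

lily, reed, poppy, rose, daisy, fir, hop, plum, mint, teak, ivy

The last element of post-order is the root; it splits in-order into left and right subtrees.
Root lily: left subtree has 8 nodes {poppy, rose, reed, plum, hop, fir, mint, daisy}, right has 2 {ivy, teak}.
  Root reed: left subtree has 2 nodes {poppy, rose}, right has 5 {plum, hop, fir, mint, daisy}.
    Root poppy: left subtree has 0 nodes { }, right has 1 {rose}.
    Root daisy: left subtree has 4 nodes {plum, hop, fir, mint}, right has 0 { }.
      Root fir: left subtree has 2 nodes {plum, hop}, right has 1 {mint}.
        Root hop: left subtree has 1 node {plum}, right has 0 { }.
  Root teak: left subtree has 1 node {ivy}, right has 0 { }.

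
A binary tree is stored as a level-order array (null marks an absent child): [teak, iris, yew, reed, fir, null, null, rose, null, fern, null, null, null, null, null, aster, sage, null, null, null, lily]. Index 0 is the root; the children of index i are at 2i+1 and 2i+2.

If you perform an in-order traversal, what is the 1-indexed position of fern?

6

In-order visits the left subtree, then the node, then the right subtree.
At teak: go left to iris.
  At iris: go left to reed.
    At reed: go left to rose.
      At rose: go left to aster.
        aster is a leaf — visit aster.
      Visit rose.
      At rose: go right to sage.
        sage is a leaf — visit sage.
    Visit reed.
    At reed: no right child.
  Visit iris.
  At iris: go right to fir.
    At fir: go left to fern.
      At fern: no left child.
      Visit fern.
      At fern: go right to lily.
        lily is a leaf — visit lily.
    Visit fir.
    At fir: no right child.
Visit teak.
At teak: go right to yew.
  yew is a leaf — visit yew.
Full in-order sequence: aster, rose, sage, reed, iris, fern, lily, fir, teak, yew.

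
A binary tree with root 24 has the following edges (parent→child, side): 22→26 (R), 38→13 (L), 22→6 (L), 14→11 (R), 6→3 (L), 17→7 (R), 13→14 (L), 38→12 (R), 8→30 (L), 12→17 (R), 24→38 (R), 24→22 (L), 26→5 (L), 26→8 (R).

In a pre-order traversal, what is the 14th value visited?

Pre-order visits the node, then its left subtree, then its right subtree.
Visit 24.
At 24: go left to 22.
  Visit 22.
  At 22: go left to 6.
    Visit 6.
    At 6: go left to 3.
      3 is a leaf — visit 3.
    At 6: no right child.
  At 22: go right to 26.
    Visit 26.
    At 26: go left to 5.
      5 is a leaf — visit 5.
    At 26: go right to 8.
      Visit 8.
      At 8: go left to 30.
        30 is a leaf — visit 30.
      At 8: no right child.
At 24: go right to 38.
  Visit 38.
  At 38: go left to 13.
    Visit 13.
    At 13: go left to 14.
      Visit 14.
      At 14: no left child.
      At 14: go right to 11.
        11 is a leaf — visit 11.
    At 13: no right child.
  At 38: go right to 12.
    Visit 12.
    At 12: no left child.
    At 12: go right to 17.
      Visit 17.
      At 17: no left child.
      At 17: go right to 7.
        7 is a leaf — visit 7.
Full pre-order sequence: 24, 22, 6, 3, 26, 5, 8, 30, 38, 13, 14, 11, 12, 17, 7.

17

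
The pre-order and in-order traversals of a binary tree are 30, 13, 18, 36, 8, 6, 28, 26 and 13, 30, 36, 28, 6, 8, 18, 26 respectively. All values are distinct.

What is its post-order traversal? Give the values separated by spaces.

13 28 6 8 36 26 18 30

The first element of pre-order is the root; it splits in-order into left and right subtrees.
Root 30: left subtree has 1 node {13}, right has 6 {36, 28, 6, 8, 18, 26}.
  Root 18: left subtree has 4 nodes {36, 28, 6, 8}, right has 1 {26}.
    Root 36: left subtree has 0 nodes { }, right has 3 {28, 6, 8}.
      Root 8: left subtree has 2 nodes {28, 6}, right has 0 { }.
        Root 6: left subtree has 1 node {28}, right has 0 { }.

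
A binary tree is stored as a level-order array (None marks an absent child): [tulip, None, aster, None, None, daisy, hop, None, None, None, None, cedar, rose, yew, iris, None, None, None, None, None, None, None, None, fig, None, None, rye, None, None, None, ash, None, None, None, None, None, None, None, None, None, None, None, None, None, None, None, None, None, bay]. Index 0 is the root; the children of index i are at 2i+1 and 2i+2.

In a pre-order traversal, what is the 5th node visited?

Pre-order visits the node, then its left subtree, then its right subtree.
Visit tulip.
At tulip: no left child.
At tulip: go right to aster.
  Visit aster.
  At aster: go left to daisy.
    Visit daisy.
    At daisy: go left to cedar.
      Visit cedar.
      At cedar: go left to fig.
        Visit fig.
        At fig: no left child.
        At fig: go right to bay.
          bay is a leaf — visit bay.
      At cedar: no right child.
    At daisy: go right to rose.
      Visit rose.
      At rose: no left child.
      At rose: go right to rye.
        rye is a leaf — visit rye.
  At aster: go right to hop.
    Visit hop.
    At hop: go left to yew.
      yew is a leaf — visit yew.
    At hop: go right to iris.
      Visit iris.
      At iris: no left child.
      At iris: go right to ash.
        ash is a leaf — visit ash.
Full pre-order sequence: tulip, aster, daisy, cedar, fig, bay, rose, rye, hop, yew, iris, ash.

fig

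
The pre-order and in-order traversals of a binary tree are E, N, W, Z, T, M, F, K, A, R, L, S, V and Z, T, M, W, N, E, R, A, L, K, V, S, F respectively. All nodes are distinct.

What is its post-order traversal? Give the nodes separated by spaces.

M T Z W N R L A V S K F E

The first element of pre-order is the root; it splits in-order into left and right subtrees.
Root E: left subtree has 5 nodes {Z, T, M, W, N}, right has 7 {R, A, L, K, V, S, F}.
  Root N: left subtree has 4 nodes {Z, T, M, W}, right has 0 { }.
    Root W: left subtree has 3 nodes {Z, T, M}, right has 0 { }.
      Root Z: left subtree has 0 nodes { }, right has 2 {T, M}.
        Root T: left subtree has 0 nodes { }, right has 1 {M}.
  Root F: left subtree has 6 nodes {R, A, L, K, V, S}, right has 0 { }.
    Root K: left subtree has 3 nodes {R, A, L}, right has 2 {V, S}.
      Root A: left subtree has 1 node {R}, right has 1 {L}.
      Root S: left subtree has 1 node {V}, right has 0 { }.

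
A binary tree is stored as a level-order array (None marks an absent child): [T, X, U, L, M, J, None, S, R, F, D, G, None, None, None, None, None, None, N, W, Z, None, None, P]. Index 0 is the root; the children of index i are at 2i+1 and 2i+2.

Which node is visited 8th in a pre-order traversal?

F

Pre-order visits the node, then its left subtree, then its right subtree.
Visit T.
At T: go left to X.
  Visit X.
  At X: go left to L.
    Visit L.
    At L: go left to S.
      S is a leaf — visit S.
    At L: go right to R.
      Visit R.
      At R: no left child.
      At R: go right to N.
        N is a leaf — visit N.
  At X: go right to M.
    Visit M.
    At M: go left to F.
      Visit F.
      At F: go left to W.
        W is a leaf — visit W.
      At F: go right to Z.
        Z is a leaf — visit Z.
    At M: go right to D.
      D is a leaf — visit D.
At T: go right to U.
  Visit U.
  At U: go left to J.
    Visit J.
    At J: go left to G.
      Visit G.
      At G: go left to P.
        P is a leaf — visit P.
      At G: no right child.
    At J: no right child.
  At U: no right child.
Full pre-order sequence: T, X, L, S, R, N, M, F, W, Z, D, U, J, G, P.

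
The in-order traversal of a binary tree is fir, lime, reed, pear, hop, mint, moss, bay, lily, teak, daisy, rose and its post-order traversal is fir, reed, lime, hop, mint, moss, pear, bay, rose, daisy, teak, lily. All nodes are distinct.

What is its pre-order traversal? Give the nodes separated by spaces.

The last element of post-order is the root; it splits in-order into left and right subtrees.
Root lily: left subtree has 8 nodes {fir, lime, reed, pear, hop, mint, moss, bay}, right has 3 {teak, daisy, rose}.
  Root bay: left subtree has 7 nodes {fir, lime, reed, pear, hop, mint, moss}, right has 0 { }.
    Root pear: left subtree has 3 nodes {fir, lime, reed}, right has 3 {hop, mint, moss}.
      Root lime: left subtree has 1 node {fir}, right has 1 {reed}.
      Root moss: left subtree has 2 nodes {hop, mint}, right has 0 { }.
        Root mint: left subtree has 1 node {hop}, right has 0 { }.
  Root teak: left subtree has 0 nodes { }, right has 2 {daisy, rose}.
    Root daisy: left subtree has 0 nodes { }, right has 1 {rose}.

lily bay pear lime fir reed moss mint hop teak daisy rose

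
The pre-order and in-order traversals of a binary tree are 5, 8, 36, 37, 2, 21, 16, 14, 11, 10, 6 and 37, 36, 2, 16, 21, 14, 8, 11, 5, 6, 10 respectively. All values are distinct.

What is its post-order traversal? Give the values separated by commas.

The first element of pre-order is the root; it splits in-order into left and right subtrees.
Root 5: left subtree has 8 nodes {37, 36, 2, 16, 21, 14, 8, 11}, right has 2 {6, 10}.
  Root 8: left subtree has 6 nodes {37, 36, 2, 16, 21, 14}, right has 1 {11}.
    Root 36: left subtree has 1 node {37}, right has 4 {2, 16, 21, 14}.
      Root 2: left subtree has 0 nodes { }, right has 3 {16, 21, 14}.
        Root 21: left subtree has 1 node {16}, right has 1 {14}.
  Root 10: left subtree has 1 node {6}, right has 0 { }.

37, 16, 14, 21, 2, 36, 11, 8, 6, 10, 5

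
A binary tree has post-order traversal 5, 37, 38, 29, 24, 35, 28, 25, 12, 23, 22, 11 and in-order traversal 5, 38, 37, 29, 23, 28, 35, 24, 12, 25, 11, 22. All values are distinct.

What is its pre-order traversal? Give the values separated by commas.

11, 23, 29, 38, 5, 37, 12, 28, 35, 24, 25, 22

The last element of post-order is the root; it splits in-order into left and right subtrees.
Root 11: left subtree has 10 nodes {5, 38, 37, 29, 23, 28, 35, 24, 12, 25}, right has 1 {22}.
  Root 23: left subtree has 4 nodes {5, 38, 37, 29}, right has 5 {28, 35, 24, 12, 25}.
    Root 29: left subtree has 3 nodes {5, 38, 37}, right has 0 { }.
      Root 38: left subtree has 1 node {5}, right has 1 {37}.
    Root 12: left subtree has 3 nodes {28, 35, 24}, right has 1 {25}.
      Root 28: left subtree has 0 nodes { }, right has 2 {35, 24}.
        Root 35: left subtree has 0 nodes { }, right has 1 {24}.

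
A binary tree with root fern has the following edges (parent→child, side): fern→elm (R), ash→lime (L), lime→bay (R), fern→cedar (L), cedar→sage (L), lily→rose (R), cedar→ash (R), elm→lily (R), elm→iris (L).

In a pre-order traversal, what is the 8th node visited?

Pre-order visits the node, then its left subtree, then its right subtree.
Visit fern.
At fern: go left to cedar.
  Visit cedar.
  At cedar: go left to sage.
    sage is a leaf — visit sage.
  At cedar: go right to ash.
    Visit ash.
    At ash: go left to lime.
      Visit lime.
      At lime: no left child.
      At lime: go right to bay.
        bay is a leaf — visit bay.
    At ash: no right child.
At fern: go right to elm.
  Visit elm.
  At elm: go left to iris.
    iris is a leaf — visit iris.
  At elm: go right to lily.
    Visit lily.
    At lily: no left child.
    At lily: go right to rose.
      rose is a leaf — visit rose.
Full pre-order sequence: fern, cedar, sage, ash, lime, bay, elm, iris, lily, rose.

iris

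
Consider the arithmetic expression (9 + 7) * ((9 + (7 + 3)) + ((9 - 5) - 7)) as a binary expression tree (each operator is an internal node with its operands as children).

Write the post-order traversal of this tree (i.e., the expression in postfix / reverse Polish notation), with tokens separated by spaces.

Post-order on an expression tree gives postfix notation: for each operator, emit left operand, right operand, then the operator.

9 7 + 9 7 3 + + 9 5 - 7 - + *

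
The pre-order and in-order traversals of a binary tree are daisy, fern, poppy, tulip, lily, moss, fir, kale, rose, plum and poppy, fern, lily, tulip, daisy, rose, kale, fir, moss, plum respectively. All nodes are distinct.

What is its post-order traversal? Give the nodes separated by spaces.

poppy lily tulip fern rose kale fir plum moss daisy

The first element of pre-order is the root; it splits in-order into left and right subtrees.
Root daisy: left subtree has 4 nodes {poppy, fern, lily, tulip}, right has 5 {rose, kale, fir, moss, plum}.
  Root fern: left subtree has 1 node {poppy}, right has 2 {lily, tulip}.
    Root tulip: left subtree has 1 node {lily}, right has 0 { }.
  Root moss: left subtree has 3 nodes {rose, kale, fir}, right has 1 {plum}.
    Root fir: left subtree has 2 nodes {rose, kale}, right has 0 { }.
      Root kale: left subtree has 1 node {rose}, right has 0 { }.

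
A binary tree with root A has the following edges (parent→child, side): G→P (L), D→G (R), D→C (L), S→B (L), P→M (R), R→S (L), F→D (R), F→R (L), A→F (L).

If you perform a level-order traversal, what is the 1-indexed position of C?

6

Level-order visits nodes level by level from the root, left to right within each level.
Level 0: A
Level 1: F
Level 2: R, D
Level 3: S, C, G
Level 4: B, P
Level 5: M
Full level-order sequence: A, F, R, D, S, C, G, B, P, M.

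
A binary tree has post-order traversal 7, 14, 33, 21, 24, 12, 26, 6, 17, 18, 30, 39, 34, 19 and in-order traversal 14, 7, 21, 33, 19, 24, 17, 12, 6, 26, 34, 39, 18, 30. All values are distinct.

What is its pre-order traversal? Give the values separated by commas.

The last element of post-order is the root; it splits in-order into left and right subtrees.
Root 19: left subtree has 4 nodes {14, 7, 21, 33}, right has 9 {24, 17, 12, 6, 26, 34, 39, 18, 30}.
  Root 21: left subtree has 2 nodes {14, 7}, right has 1 {33}.
    Root 14: left subtree has 0 nodes { }, right has 1 {7}.
  Root 34: left subtree has 5 nodes {24, 17, 12, 6, 26}, right has 3 {39, 18, 30}.
    Root 17: left subtree has 1 node {24}, right has 3 {12, 6, 26}.
      Root 6: left subtree has 1 node {12}, right has 1 {26}.
    Root 39: left subtree has 0 nodes { }, right has 2 {18, 30}.
      Root 30: left subtree has 1 node {18}, right has 0 { }.

19, 21, 14, 7, 33, 34, 17, 24, 6, 12, 26, 39, 30, 18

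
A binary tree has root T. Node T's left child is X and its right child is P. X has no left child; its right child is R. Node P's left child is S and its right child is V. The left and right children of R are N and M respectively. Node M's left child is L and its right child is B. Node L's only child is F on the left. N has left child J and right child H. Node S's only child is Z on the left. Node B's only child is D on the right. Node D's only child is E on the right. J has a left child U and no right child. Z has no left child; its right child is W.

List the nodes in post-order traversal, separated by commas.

U, J, H, N, F, L, E, D, B, M, R, X, W, Z, S, V, P, T

Post-order visits the left subtree, then the right subtree, then the node.
At T: go left to X.
  At X: no left child.
  At X: go right to R.
    At R: go left to N.
      At N: go left to J.
        At J: go left to U.
          U is a leaf — visit U.
        At J: no right child.
        Visit J.
      At N: go right to H.
        H is a leaf — visit H.
      Visit N.
    At R: go right to M.
      At M: go left to L.
        At L: go left to F.
          F is a leaf — visit F.
        At L: no right child.
        Visit L.
      At M: go right to B.
        At B: no left child.
        At B: go right to D.
          At D: no left child.
          At D: go right to E.
            E is a leaf — visit E.
          Visit D.
        Visit B.
      Visit M.
    Visit R.
  Visit X.
At T: go right to P.
  At P: go left to S.
    At S: go left to Z.
      At Z: no left child.
      At Z: go right to W.
        W is a leaf — visit W.
      Visit Z.
    At S: no right child.
    Visit S.
  At P: go right to V.
    V is a leaf — visit V.
  Visit P.
Visit T.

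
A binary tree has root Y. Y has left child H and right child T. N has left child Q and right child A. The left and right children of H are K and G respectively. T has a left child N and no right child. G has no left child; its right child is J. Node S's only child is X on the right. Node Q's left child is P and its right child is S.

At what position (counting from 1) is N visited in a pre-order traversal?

Pre-order visits the node, then its left subtree, then its right subtree.
Visit Y.
At Y: go left to H.
  Visit H.
  At H: go left to K.
    K is a leaf — visit K.
  At H: go right to G.
    Visit G.
    At G: no left child.
    At G: go right to J.
      J is a leaf — visit J.
At Y: go right to T.
  Visit T.
  At T: go left to N.
    Visit N.
    At N: go left to Q.
      Visit Q.
      At Q: go left to P.
        P is a leaf — visit P.
      At Q: go right to S.
        Visit S.
        At S: no left child.
        At S: go right to X.
          X is a leaf — visit X.
    At N: go right to A.
      A is a leaf — visit A.
  At T: no right child.
Full pre-order sequence: Y, H, K, G, J, T, N, Q, P, S, X, A.

7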